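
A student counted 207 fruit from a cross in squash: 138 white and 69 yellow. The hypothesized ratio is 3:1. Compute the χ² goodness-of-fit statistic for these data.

7.667

Under the 3:1 hypothesis (Σ ratio = 4, N = 207):
  white: 207 × 3/4 = 155.25
  yellow: 207 × 1/4 = 51.75
χ² = Σ (O − E)² / E
  white: (138 − 155.25)² / 155.25 = 1.9167
  yellow: (69 − 51.75)² / 51.75 = 5.7500
χ² = 1.9167 + 5.7500 = 7.6667 ≈ 7.667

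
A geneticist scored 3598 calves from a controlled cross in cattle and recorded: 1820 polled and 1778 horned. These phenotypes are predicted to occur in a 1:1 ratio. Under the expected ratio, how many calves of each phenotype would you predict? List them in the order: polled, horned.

1799, 1799

Total ratio parts = 2. Expected numbers out of 3598:
  polled: 3598 × 1/2 = 1799
  horned: 3598 × 1/2 = 1799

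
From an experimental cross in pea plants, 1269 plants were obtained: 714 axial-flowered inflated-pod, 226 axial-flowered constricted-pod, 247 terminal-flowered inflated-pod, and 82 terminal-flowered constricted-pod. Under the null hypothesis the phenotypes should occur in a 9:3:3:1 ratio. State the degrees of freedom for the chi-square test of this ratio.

A goodness-of-fit test with 4 phenotype classes has df = 4 − 1 = 3.

3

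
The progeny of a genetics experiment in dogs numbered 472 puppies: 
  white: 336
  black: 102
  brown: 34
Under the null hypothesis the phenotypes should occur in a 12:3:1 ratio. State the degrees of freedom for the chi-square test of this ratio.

2

A goodness-of-fit test with 3 phenotype classes has df = 3 − 1 = 2.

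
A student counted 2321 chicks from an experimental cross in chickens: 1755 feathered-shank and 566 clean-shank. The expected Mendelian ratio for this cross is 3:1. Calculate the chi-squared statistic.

Expected counts for N = 2321 under a 3:1 ratio (total parts = 4):
  feathered-shank: 2321 × 3/4 = 1740.75
  clean-shank: 2321 × 1/4 = 580.25
χ² = Σ (O − E)² / E
  feathered-shank: (1755 − 1740.75)² / 1740.75 = 0.1167
  clean-shank: (566 − 580.25)² / 580.25 = 0.3500
χ² = 0.1167 + 0.3500 = 0.4667 ≈ 0.467

0.467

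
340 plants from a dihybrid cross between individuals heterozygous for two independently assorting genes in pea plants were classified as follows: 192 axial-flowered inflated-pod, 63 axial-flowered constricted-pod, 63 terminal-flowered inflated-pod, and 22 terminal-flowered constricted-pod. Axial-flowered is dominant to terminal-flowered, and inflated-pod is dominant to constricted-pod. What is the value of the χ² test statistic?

0.047

A dihybrid F₂ with independent assortment and complete dominance at both loci gives a 9:3:3:1 phenotypic ratio.
Under the 9:3:3:1 hypothesis (Σ ratio = 16, N = 340):
  axial-flowered inflated-pod: 340 × 9/16 = 191.25
  axial-flowered constricted-pod: 340 × 3/16 = 63.75
  terminal-flowered inflated-pod: 340 × 3/16 = 63.75
  terminal-flowered constricted-pod: 340 × 1/16 = 21.25
χ² = Σ (O − E)² / E
  axial-flowered inflated-pod: (192 − 191.25)² / 191.25 = 0.0029
  axial-flowered constricted-pod: (63 − 63.75)² / 63.75 = 0.0088
  terminal-flowered inflated-pod: (63 − 63.75)² / 63.75 = 0.0088
  terminal-flowered constricted-pod: (22 − 21.25)² / 21.25 = 0.0265
χ² = 0.0029 + 0.0088 + 0.0088 + 0.0265 = 0.047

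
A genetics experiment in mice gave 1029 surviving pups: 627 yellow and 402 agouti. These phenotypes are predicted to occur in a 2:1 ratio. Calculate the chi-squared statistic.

15.223

Expected counts for N = 1029 under a 2:1 ratio (total parts = 3):
  yellow: 1029 × 2/3 = 686
  agouti: 1029 × 1/3 = 343
χ² = Σ (O − E)² / E
  yellow: (627 − 686)² / 686 = 5.0743
  agouti: (402 − 343)² / 343 = 10.1487
χ² = 5.0743 + 10.1487 = 15.223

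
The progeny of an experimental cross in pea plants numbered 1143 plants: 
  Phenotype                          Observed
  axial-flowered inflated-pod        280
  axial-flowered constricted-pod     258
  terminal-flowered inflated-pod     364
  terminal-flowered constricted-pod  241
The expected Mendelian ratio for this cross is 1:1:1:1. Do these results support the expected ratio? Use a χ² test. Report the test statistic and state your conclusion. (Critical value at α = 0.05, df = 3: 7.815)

31.247; not consistent

The 1:1:1:1 ratio has 4 parts, so with N = 1143 the expected counts are:
  axial-flowered inflated-pod: 1143 × 1/4 = 285.75
  axial-flowered constricted-pod: 1143 × 1/4 = 285.75
  terminal-flowered inflated-pod: 1143 × 1/4 = 285.75
  terminal-flowered constricted-pod: 1143 × 1/4 = 285.75
χ² = Σ (O − E)² / E
  axial-flowered inflated-pod: (280 − 285.75)² / 285.75 = 0.1157
  axial-flowered constricted-pod: (258 − 285.75)² / 285.75 = 2.6949
  terminal-flowered inflated-pod: (364 − 285.75)² / 285.75 = 21.4280
  terminal-flowered constricted-pod: (241 − 285.75)² / 285.75 = 7.0081
χ² = 0.1157 + 2.6949 + 21.4280 + 7.0081 = 31.2467 ≈ 31.247
Degrees of freedom = 4 − 1 = 3; critical value at α = 0.05 is 7.815.
Since 31.247 > 7.815, we reject the null hypothesis — the data do not fit the 1:1:1:1 ratio.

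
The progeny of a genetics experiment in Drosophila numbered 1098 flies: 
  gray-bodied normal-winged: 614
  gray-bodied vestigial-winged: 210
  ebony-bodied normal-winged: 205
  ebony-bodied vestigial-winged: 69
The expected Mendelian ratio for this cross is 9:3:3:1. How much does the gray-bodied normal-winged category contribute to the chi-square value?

0.021

Expected counts for N = 1098 under a 9:3:3:1 ratio (total parts = 16):
  gray-bodied normal-winged: 1098 × 9/16 = 617.625
  gray-bodied vestigial-winged: 1098 × 3/16 = 205.875
  ebony-bodied normal-winged: 1098 × 3/16 = 205.875
  ebony-bodied vestigial-winged: 1098 × 1/16 = 68.625
Contribution of gray-bodied normal-winged: (614 − 617.625)² / 617.625 = 0.0213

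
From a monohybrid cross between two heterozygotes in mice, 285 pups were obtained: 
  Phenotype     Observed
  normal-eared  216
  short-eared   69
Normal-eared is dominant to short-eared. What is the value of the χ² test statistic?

For a monohybrid cross between heterozygotes with complete dominance, the expected phenotypic ratio is 3:1.
Expected counts for N = 285 under a 3:1 ratio (total parts = 4):
  normal-eared: 285 × 3/4 = 213.75
  short-eared: 285 × 1/4 = 71.25
χ² = Σ (O − E)² / E
  normal-eared: (216 − 213.75)² / 213.75 = 0.0237
  short-eared: (69 − 71.25)² / 71.25 = 0.0711
χ² = 0.0237 + 0.0711 = 0.0948 ≈ 0.095

0.095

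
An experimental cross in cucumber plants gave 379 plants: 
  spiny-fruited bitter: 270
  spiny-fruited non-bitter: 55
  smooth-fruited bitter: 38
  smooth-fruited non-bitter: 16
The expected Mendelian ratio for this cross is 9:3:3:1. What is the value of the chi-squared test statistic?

The 9:3:3:1 ratio has 16 parts, so with N = 379 the expected counts are:
  spiny-fruited bitter: 379 × 9/16 = 213.1875
  spiny-fruited non-bitter: 379 × 3/16 = 71.0625
  smooth-fruited bitter: 379 × 3/16 = 71.0625
  smooth-fruited non-bitter: 379 × 1/16 = 23.6875
χ² = Σ (O − E)² / E
  spiny-fruited bitter: (270 − 213.1875)² / 213.1875 = 15.1400
  spiny-fruited non-bitter: (55 − 71.0625)² / 71.0625 = 3.6307
  smooth-fruited bitter: (38 − 71.0625)² / 71.0625 = 15.3826
  smooth-fruited non-bitter: (16 − 23.6875)² / 23.6875 = 2.4949
χ² = 15.1400 + 3.6307 + 15.3826 + 2.4949 = 36.6482 ≈ 36.648

36.648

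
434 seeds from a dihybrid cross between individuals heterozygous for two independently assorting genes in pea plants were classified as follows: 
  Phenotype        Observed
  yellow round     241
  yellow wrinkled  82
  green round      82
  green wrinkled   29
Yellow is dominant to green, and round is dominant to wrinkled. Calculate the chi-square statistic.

A dihybrid F₂ with independent assortment and complete dominance at both loci gives a 9:3:3:1 phenotypic ratio.
Total ratio parts = 16. Expected numbers out of 434:
  yellow round: 434 × 9/16 = 244.125
  yellow wrinkled: 434 × 3/16 = 81.375
  green round: 434 × 3/16 = 81.375
  green wrinkled: 434 × 1/16 = 27.125
χ² = Σ (O − E)² / E
  yellow round: (241 − 244.125)² / 244.125 = 0.0400
  yellow wrinkled: (82 − 81.375)² / 81.375 = 0.0048
  green round: (82 − 81.375)² / 81.375 = 0.0048
  green wrinkled: (29 − 27.125)² / 27.125 = 0.1296
χ² = 0.0400 + 0.0048 + 0.0048 + 0.1296 = 0.1792 ≈ 0.179

0.179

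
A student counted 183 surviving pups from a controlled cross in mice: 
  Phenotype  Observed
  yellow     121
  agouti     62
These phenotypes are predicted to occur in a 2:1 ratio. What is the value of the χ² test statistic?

0.025

Under the 2:1 hypothesis (Σ ratio = 3, N = 183):
  yellow: 183 × 2/3 = 122
  agouti: 183 × 1/3 = 61
χ² = Σ (O − E)² / E
  yellow: (121 − 122)² / 122 = 0.0082
  agouti: (62 − 61)² / 61 = 0.0164
χ² = 0.0082 + 0.0164 = 0.0246 ≈ 0.025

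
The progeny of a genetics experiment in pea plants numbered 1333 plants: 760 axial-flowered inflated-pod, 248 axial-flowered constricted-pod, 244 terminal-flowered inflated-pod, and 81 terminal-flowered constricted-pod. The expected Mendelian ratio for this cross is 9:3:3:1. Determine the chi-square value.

0.359

Expected counts for N = 1333 under a 9:3:3:1 ratio (total parts = 16):
  axial-flowered inflated-pod: 1333 × 9/16 = 749.8125
  axial-flowered constricted-pod: 1333 × 3/16 = 249.9375
  terminal-flowered inflated-pod: 1333 × 3/16 = 249.9375
  terminal-flowered constricted-pod: 1333 × 1/16 = 83.3125
χ² = Σ (O − E)² / E
  axial-flowered inflated-pod: (760 − 749.8125)² / 749.8125 = 0.1384
  axial-flowered constricted-pod: (248 − 249.9375)² / 249.9375 = 0.0150
  terminal-flowered inflated-pod: (244 − 249.9375)² / 249.9375 = 0.1411
  terminal-flowered constricted-pod: (81 − 83.3125)² / 83.3125 = 0.0642
χ² = 0.1384 + 0.0150 + 0.1411 + 0.0642 = 0.3587 ≈ 0.359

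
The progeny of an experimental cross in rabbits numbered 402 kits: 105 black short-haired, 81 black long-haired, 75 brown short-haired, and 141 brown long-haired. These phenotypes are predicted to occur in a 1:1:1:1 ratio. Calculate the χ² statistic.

Under the 1:1:1:1 hypothesis (Σ ratio = 4, N = 402):
  black short-haired: 402 × 1/4 = 100.5
  black long-haired: 402 × 1/4 = 100.5
  brown short-haired: 402 × 1/4 = 100.5
  brown long-haired: 402 × 1/4 = 100.5
χ² = Σ (O − E)² / E
  black short-haired: (105 − 100.5)² / 100.5 = 0.2015
  black long-haired: (81 − 100.5)² / 100.5 = 3.7836
  brown short-haired: (75 − 100.5)² / 100.5 = 6.4701
  brown long-haired: (141 − 100.5)² / 100.5 = 16.3209
χ² = 0.2015 + 3.7836 + 6.4701 + 16.3209 = 26.7761 ≈ 26.776

26.776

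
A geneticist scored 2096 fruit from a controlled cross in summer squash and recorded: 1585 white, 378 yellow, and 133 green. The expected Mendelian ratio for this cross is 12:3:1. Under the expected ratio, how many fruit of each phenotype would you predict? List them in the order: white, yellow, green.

1572, 393, 131

Under the 12:3:1 hypothesis (Σ ratio = 16, N = 2096):
  white: 2096 × 12/16 = 1572
  yellow: 2096 × 3/16 = 393
  green: 2096 × 1/16 = 131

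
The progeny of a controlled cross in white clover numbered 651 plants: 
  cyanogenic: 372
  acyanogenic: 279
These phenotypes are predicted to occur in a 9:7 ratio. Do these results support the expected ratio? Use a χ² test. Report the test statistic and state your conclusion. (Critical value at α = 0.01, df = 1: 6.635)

0.211; consistent

Expected counts for N = 651 under a 9:7 ratio (total parts = 16):
  cyanogenic: 651 × 9/16 = 366.1875
  acyanogenic: 651 × 7/16 = 284.8125
χ² = Σ (O − E)² / E
  cyanogenic: (372 − 366.1875)² / 366.1875 = 0.0923
  acyanogenic: (279 − 284.8125)² / 284.8125 = 0.1186
χ² = 0.0923 + 0.1186 = 0.2109 ≈ 0.211
Degrees of freedom = 2 − 1 = 1; critical value at α = 0.01 is 6.635.
Since 0.211 < 6.635, we fail to reject the null hypothesis — the data are consistent with the 9:7 ratio.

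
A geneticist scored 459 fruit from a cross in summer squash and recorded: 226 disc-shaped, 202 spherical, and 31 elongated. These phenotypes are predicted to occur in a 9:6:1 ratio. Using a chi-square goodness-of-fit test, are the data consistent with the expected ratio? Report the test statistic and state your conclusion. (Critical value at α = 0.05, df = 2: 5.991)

9.384; not consistent

The 9:6:1 ratio has 16 parts, so with N = 459 the expected counts are:
  disc-shaped: 459 × 9/16 = 258.1875
  spherical: 459 × 6/16 = 172.125
  elongated: 459 × 1/16 = 28.6875
χ² = Σ (O − E)² / E
  disc-shaped: (226 − 258.1875)² / 258.1875 = 4.0127
  spherical: (202 − 172.125)² / 172.125 = 5.1853
  elongated: (31 − 28.6875)² / 28.6875 = 0.1864
χ² = 4.0127 + 5.1853 + 0.1864 = 9.3844 ≈ 9.384
Degrees of freedom = 3 − 1 = 2; critical value at α = 0.05 is 5.991.
Since 9.384 > 5.991, we reject the null hypothesis — the data do not fit the 9:6:1 ratio.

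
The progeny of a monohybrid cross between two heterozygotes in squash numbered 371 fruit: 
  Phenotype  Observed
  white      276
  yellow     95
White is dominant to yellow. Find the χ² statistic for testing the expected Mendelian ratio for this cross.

For a monohybrid cross between heterozygotes with complete dominance, the expected phenotypic ratio is 3:1.
Under the 3:1 hypothesis (Σ ratio = 4, N = 371):
  white: 371 × 3/4 = 278.25
  yellow: 371 × 1/4 = 92.75
χ² = Σ (O − E)² / E
  white: (276 − 278.25)² / 278.25 = 0.0182
  yellow: (95 − 92.75)² / 92.75 = 0.0546
χ² = 0.0182 + 0.0546 = 0.0728 ≈ 0.073

0.073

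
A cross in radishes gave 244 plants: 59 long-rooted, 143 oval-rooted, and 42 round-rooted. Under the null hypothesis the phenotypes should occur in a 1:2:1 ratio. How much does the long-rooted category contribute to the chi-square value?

Total ratio parts = 4. Expected numbers out of 244:
  long-rooted: 244 × 1/4 = 61
  oval-rooted: 244 × 2/4 = 122
  round-rooted: 244 × 1/4 = 61
Contribution of long-rooted: (59 − 61)² / 61 = 0.0656

0.066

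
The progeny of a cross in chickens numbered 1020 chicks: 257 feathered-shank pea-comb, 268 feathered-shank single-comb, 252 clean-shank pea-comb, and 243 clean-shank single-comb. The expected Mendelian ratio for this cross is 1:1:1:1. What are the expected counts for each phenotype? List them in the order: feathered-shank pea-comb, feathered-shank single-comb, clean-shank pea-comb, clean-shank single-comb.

255, 255, 255, 255

Expected counts for N = 1020 under a 1:1:1:1 ratio (total parts = 4):
  feathered-shank pea-comb: 1020 × 1/4 = 255
  feathered-shank single-comb: 1020 × 1/4 = 255
  clean-shank pea-comb: 1020 × 1/4 = 255
  clean-shank single-comb: 1020 × 1/4 = 255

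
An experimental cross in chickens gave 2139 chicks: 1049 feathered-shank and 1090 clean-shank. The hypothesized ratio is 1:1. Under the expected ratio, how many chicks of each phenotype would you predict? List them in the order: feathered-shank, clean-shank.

Expected counts for N = 2139 under a 1:1 ratio (total parts = 2):
  feathered-shank: 2139 × 1/2 = 1069.5
  clean-shank: 2139 × 1/2 = 1069.5

1069.5, 1069.5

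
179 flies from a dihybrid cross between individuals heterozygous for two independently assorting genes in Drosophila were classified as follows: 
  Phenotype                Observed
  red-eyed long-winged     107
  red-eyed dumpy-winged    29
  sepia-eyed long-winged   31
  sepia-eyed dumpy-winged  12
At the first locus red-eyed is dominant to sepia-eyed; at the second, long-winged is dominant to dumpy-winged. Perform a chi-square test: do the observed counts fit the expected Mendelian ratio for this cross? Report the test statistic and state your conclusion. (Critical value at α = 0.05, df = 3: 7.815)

A dihybrid F₂ with independent assortment and complete dominance at both loci gives a 9:3:3:1 phenotypic ratio.
Expected counts for N = 179 under a 9:3:3:1 ratio (total parts = 16):
  red-eyed long-winged: 179 × 9/16 = 100.6875
  red-eyed dumpy-winged: 179 × 3/16 = 33.5625
  sepia-eyed long-winged: 179 × 3/16 = 33.5625
  sepia-eyed dumpy-winged: 179 × 1/16 = 11.1875
χ² = Σ (O − E)² / E
  red-eyed long-winged: (107 − 100.6875)² / 100.6875 = 0.3958
  red-eyed dumpy-winged: (29 − 33.5625)² / 33.5625 = 0.6202
  sepia-eyed long-winged: (31 − 33.5625)² / 33.5625 = 0.1956
  sepia-eyed dumpy-winged: (12 − 11.1875)² / 11.1875 = 0.0590
χ² = 0.3958 + 0.6202 + 0.1956 + 0.0590 = 1.2706 ≈ 1.271
Degrees of freedom = 4 − 1 = 3; critical value at α = 0.05 is 7.815.
Since 1.271 < 7.815, we fail to reject the null hypothesis — the data are consistent with the 9:3:3:1 ratio.

1.271; consistent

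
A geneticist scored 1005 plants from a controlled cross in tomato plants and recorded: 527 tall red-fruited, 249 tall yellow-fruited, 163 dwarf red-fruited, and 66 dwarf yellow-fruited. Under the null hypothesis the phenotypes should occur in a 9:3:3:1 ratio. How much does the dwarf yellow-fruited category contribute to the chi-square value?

0.162

Total ratio parts = 16. Expected numbers out of 1005:
  tall red-fruited: 1005 × 9/16 = 565.3125
  tall yellow-fruited: 1005 × 3/16 = 188.4375
  dwarf red-fruited: 1005 × 3/16 = 188.4375
  dwarf yellow-fruited: 1005 × 1/16 = 62.8125
Contribution of dwarf yellow-fruited: (66 − 62.8125)² / 62.8125 = 0.1618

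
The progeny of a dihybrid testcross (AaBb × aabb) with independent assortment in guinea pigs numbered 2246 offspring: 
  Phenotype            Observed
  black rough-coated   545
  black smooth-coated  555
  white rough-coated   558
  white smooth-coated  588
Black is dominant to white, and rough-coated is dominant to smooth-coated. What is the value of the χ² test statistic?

A dihybrid testcross with independent assortment gives a 1:1:1:1 ratio.
Under the 1:1:1:1 hypothesis (Σ ratio = 4, N = 2246):
  black rough-coated: 2246 × 1/4 = 561.5
  black smooth-coated: 2246 × 1/4 = 561.5
  white rough-coated: 2246 × 1/4 = 561.5
  white smooth-coated: 2246 × 1/4 = 561.5
χ² = Σ (O − E)² / E
  black rough-coated: (545 − 561.5)² / 561.5 = 0.4849
  black smooth-coated: (555 − 561.5)² / 561.5 = 0.0752
  white rough-coated: (558 − 561.5)² / 561.5 = 0.0218
  white smooth-coated: (588 − 561.5)² / 561.5 = 1.2507
χ² = 0.4849 + 0.0752 + 0.0218 + 1.2507 = 1.8326 ≈ 1.833

1.833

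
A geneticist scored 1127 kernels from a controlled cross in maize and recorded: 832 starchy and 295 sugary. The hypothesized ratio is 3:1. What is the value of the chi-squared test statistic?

Under the 3:1 hypothesis (Σ ratio = 4, N = 1127):
  starchy: 1127 × 3/4 = 845.25
  sugary: 1127 × 1/4 = 281.75
χ² = Σ (O − E)² / E
  starchy: (832 − 845.25)² / 845.25 = 0.2077
  sugary: (295 − 281.75)² / 281.75 = 0.6231
χ² = 0.2077 + 0.6231 = 0.8308 ≈ 0.831

0.831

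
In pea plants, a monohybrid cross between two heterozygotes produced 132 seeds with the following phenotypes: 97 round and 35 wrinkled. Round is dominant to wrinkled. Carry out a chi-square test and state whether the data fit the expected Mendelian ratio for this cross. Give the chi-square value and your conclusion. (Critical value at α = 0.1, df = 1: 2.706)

For a monohybrid cross between heterozygotes with complete dominance, the expected phenotypic ratio is 3:1.
The 3:1 ratio has 4 parts, so with N = 132 the expected counts are:
  round: 132 × 3/4 = 99
  wrinkled: 132 × 1/4 = 33
χ² = Σ (O − E)² / E
  round: (97 − 99)² / 99 = 0.0404
  wrinkled: (35 − 33)² / 33 = 0.1212
χ² = 0.0404 + 0.1212 = 0.1616 ≈ 0.162
Degrees of freedom = 2 − 1 = 1; critical value at α = 0.1 is 2.706.
Since 0.162 < 2.706, we fail to reject the null hypothesis — the data are consistent with the 3:1 ratio.

0.162; consistent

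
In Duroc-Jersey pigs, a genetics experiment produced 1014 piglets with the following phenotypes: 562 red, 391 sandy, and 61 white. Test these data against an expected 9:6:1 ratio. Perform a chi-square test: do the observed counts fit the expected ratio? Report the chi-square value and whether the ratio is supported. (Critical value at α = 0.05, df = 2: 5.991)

0.516; consistent

Under the 9:6:1 hypothesis (Σ ratio = 16, N = 1014):
  red: 1014 × 9/16 = 570.375
  sandy: 1014 × 6/16 = 380.25
  white: 1014 × 1/16 = 63.375
χ² = Σ (O − E)² / E
  red: (562 − 570.375)² / 570.375 = 0.1230
  sandy: (391 − 380.25)² / 380.25 = 0.3039
  white: (61 − 63.375)² / 63.375 = 0.0890
χ² = 0.1230 + 0.3039 + 0.0890 = 0.5159 ≈ 0.516
Degrees of freedom = 3 − 1 = 2; critical value at α = 0.05 is 5.991.
Since 0.516 < 5.991, we fail to reject the null hypothesis — the data are consistent with the 9:6:1 ratio.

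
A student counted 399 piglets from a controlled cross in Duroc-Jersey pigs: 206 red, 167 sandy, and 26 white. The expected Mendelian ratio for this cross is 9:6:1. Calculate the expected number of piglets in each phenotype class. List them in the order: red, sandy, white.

224.4375, 149.625, 24.9375

Expected counts for N = 399 under a 9:6:1 ratio (total parts = 16):
  red: 399 × 9/16 = 224.4375
  sandy: 399 × 6/16 = 149.625
  white: 399 × 1/16 = 24.9375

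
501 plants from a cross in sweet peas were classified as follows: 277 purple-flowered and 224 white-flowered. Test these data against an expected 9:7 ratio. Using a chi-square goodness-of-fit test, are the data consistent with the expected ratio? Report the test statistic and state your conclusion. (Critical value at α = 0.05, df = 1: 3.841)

0.188; consistent

Under the 9:7 hypothesis (Σ ratio = 16, N = 501):
  purple-flowered: 501 × 9/16 = 281.8125
  white-flowered: 501 × 7/16 = 219.1875
χ² = Σ (O − E)² / E
  purple-flowered: (277 − 281.8125)² / 281.8125 = 0.0822
  white-flowered: (224 − 219.1875)² / 219.1875 = 0.1057
χ² = 0.0822 + 0.1057 = 0.1879 ≈ 0.188
Degrees of freedom = 2 − 1 = 1; critical value at α = 0.05 is 3.841.
Since 0.188 < 3.841, we fail to reject the null hypothesis — the data are consistent with the 9:7 ratio.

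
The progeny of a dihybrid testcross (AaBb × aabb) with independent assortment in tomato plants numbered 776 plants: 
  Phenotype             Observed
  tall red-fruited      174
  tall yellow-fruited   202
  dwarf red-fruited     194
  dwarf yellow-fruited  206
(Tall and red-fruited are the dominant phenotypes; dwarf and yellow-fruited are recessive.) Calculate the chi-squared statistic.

3.134

A dihybrid testcross with independent assortment gives a 1:1:1:1 ratio.
Total ratio parts = 4. Expected numbers out of 776:
  tall red-fruited: 776 × 1/4 = 194
  tall yellow-fruited: 776 × 1/4 = 194
  dwarf red-fruited: 776 × 1/4 = 194
  dwarf yellow-fruited: 776 × 1/4 = 194
χ² = Σ (O − E)² / E
  tall red-fruited: (174 − 194)² / 194 = 2.0619
  tall yellow-fruited: (202 − 194)² / 194 = 0.3299
  dwarf red-fruited: (194 − 194)² / 194 = 0.0000
  dwarf yellow-fruited: (206 − 194)² / 194 = 0.7423
χ² = 2.0619 + 0.3299 + 0.0000 + 0.7423 = 3.1341 ≈ 3.134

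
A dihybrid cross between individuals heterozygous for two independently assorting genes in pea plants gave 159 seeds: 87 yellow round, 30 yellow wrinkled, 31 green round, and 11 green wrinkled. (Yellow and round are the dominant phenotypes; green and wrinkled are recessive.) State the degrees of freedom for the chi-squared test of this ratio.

A dihybrid F₂ with independent assortment and complete dominance at both loci gives a 9:3:3:1 phenotypic ratio.
A goodness-of-fit test with 4 phenotype classes has df = 4 − 1 = 3.

3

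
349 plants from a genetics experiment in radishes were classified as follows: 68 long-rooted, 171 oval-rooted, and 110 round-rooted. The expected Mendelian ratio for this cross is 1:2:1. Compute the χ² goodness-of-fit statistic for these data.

10.249

Under the 1:2:1 hypothesis (Σ ratio = 4, N = 349):
  long-rooted: 349 × 1/4 = 87.25
  oval-rooted: 349 × 2/4 = 174.5
  round-rooted: 349 × 1/4 = 87.25
χ² = Σ (O − E)² / E
  long-rooted: (68 − 87.25)² / 87.25 = 4.2471
  oval-rooted: (171 − 174.5)² / 174.5 = 0.0702
  round-rooted: (110 − 87.25)² / 87.25 = 5.9319
χ² = 4.2471 + 0.0702 + 5.9319 = 10.2492 ≈ 10.249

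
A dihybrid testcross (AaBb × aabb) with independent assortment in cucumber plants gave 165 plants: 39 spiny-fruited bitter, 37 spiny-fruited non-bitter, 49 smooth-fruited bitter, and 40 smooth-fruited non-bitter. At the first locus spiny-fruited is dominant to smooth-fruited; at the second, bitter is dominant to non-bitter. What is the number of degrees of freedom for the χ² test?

A dihybrid testcross with independent assortment gives a 1:1:1:1 ratio.
A goodness-of-fit test with 4 phenotype classes has df = 4 − 1 = 3.

3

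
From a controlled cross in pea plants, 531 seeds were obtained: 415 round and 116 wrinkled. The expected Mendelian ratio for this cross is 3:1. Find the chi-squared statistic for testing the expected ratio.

2.818

Under the 3:1 hypothesis (Σ ratio = 4, N = 531):
  round: 531 × 3/4 = 398.25
  wrinkled: 531 × 1/4 = 132.75
χ² = Σ (O − E)² / E
  round: (415 − 398.25)² / 398.25 = 0.7045
  wrinkled: (116 − 132.75)² / 132.75 = 2.1135
χ² = 0.7045 + 2.1135 = 2.818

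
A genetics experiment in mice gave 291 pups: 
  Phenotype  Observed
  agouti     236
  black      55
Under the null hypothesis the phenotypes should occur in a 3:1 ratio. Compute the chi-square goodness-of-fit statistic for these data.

Expected counts for N = 291 under a 3:1 ratio (total parts = 4):
  agouti: 291 × 3/4 = 218.25
  black: 291 × 1/4 = 72.75
χ² = Σ (O − E)² / E
  agouti: (236 − 218.25)² / 218.25 = 1.4436
  black: (55 − 72.75)² / 72.75 = 4.3308
χ² = 1.4436 + 4.3308 = 5.7744 ≈ 5.774

5.774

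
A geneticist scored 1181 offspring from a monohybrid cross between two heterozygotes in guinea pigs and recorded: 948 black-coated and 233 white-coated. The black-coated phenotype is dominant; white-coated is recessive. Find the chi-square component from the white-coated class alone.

For a monohybrid cross between heterozygotes with complete dominance, the expected phenotypic ratio is 3:1.
The 3:1 ratio has 4 parts, so with N = 1181 the expected counts are:
  black-coated: 1181 × 3/4 = 885.75
  white-coated: 1181 × 1/4 = 295.25
Contribution of white-coated: (233 − 295.25)² / 295.25 = 13.1247

13.125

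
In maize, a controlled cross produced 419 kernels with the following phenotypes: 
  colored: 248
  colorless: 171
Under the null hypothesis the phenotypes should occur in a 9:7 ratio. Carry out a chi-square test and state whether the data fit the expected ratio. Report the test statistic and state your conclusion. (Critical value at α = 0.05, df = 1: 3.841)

The 9:7 ratio has 16 parts, so with N = 419 the expected counts are:
  colored: 419 × 9/16 = 235.6875
  colorless: 419 × 7/16 = 183.3125
χ² = Σ (O − E)² / E
  colored: (248 − 235.6875)² / 235.6875 = 0.6432
  colorless: (171 − 183.3125)² / 183.3125 = 0.8270
χ² = 0.6432 + 0.8270 = 1.4702 ≈ 1.470
Degrees of freedom = 2 − 1 = 1; critical value at α = 0.05 is 3.841.
Since 1.470 < 3.841, we fail to reject the null hypothesis — the data are consistent with the 9:7 ratio.

1.470; consistent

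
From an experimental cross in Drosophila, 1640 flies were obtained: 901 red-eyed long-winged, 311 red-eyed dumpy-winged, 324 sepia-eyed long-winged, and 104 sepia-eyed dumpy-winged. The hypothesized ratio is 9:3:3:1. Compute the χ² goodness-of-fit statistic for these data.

Total ratio parts = 16. Expected numbers out of 1640:
  red-eyed long-winged: 1640 × 9/16 = 922.5
  red-eyed dumpy-winged: 1640 × 3/16 = 307.5
  sepia-eyed long-winged: 1640 × 3/16 = 307.5
  sepia-eyed dumpy-winged: 1640 × 1/16 = 102.5
χ² = Σ (O − E)² / E
  red-eyed long-winged: (901 − 922.5)² / 922.5 = 0.5011
  red-eyed dumpy-winged: (311 − 307.5)² / 307.5 = 0.0398
  sepia-eyed long-winged: (324 − 307.5)² / 307.5 = 0.8854
  sepia-eyed dumpy-winged: (104 − 102.5)² / 102.5 = 0.0220
χ² = 0.5011 + 0.0398 + 0.8854 + 0.0220 = 1.4483 ≈ 1.448

1.448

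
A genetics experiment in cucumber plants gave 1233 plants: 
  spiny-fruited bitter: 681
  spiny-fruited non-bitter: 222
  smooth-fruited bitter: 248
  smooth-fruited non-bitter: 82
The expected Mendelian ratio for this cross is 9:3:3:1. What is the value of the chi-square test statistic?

2.132

Total ratio parts = 16. Expected numbers out of 1233:
  spiny-fruited bitter: 1233 × 9/16 = 693.5625
  spiny-fruited non-bitter: 1233 × 3/16 = 231.1875
  smooth-fruited bitter: 1233 × 3/16 = 231.1875
  smooth-fruited non-bitter: 1233 × 1/16 = 77.0625
χ² = Σ (O − E)² / E
  spiny-fruited bitter: (681 − 693.5625)² / 693.5625 = 0.2275
  spiny-fruited non-bitter: (222 − 231.1875)² / 231.1875 = 0.3651
  smooth-fruited bitter: (248 − 231.1875)² / 231.1875 = 1.2226
  smooth-fruited non-bitter: (82 − 77.0625)² / 77.0625 = 0.3164
χ² = 0.2275 + 0.3651 + 1.2226 + 0.3164 = 2.1316 ≈ 2.132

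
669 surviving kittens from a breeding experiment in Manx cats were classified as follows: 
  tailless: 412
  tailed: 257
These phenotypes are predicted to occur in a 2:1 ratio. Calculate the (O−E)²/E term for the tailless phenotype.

2.592

Under the 2:1 hypothesis (Σ ratio = 3, N = 669):
  tailless: 669 × 2/3 = 446
  tailed: 669 × 1/3 = 223
Contribution of tailless: (412 − 446)² / 446 = 2.5919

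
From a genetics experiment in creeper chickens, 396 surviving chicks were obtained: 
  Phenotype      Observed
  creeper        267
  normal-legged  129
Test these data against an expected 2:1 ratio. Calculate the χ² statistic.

Under the 2:1 hypothesis (Σ ratio = 3, N = 396):
  creeper: 396 × 2/3 = 264
  normal-legged: 396 × 1/3 = 132
χ² = Σ (O − E)² / E
  creeper: (267 − 264)² / 264 = 0.0341
  normal-legged: (129 − 132)² / 132 = 0.0682
χ² = 0.0341 + 0.0682 = 0.1023 ≈ 0.102

0.102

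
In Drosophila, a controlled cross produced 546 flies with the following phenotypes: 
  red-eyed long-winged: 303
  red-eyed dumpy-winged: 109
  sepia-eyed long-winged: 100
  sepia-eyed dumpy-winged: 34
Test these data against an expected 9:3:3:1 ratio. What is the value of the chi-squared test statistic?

Under the 9:3:3:1 hypothesis (Σ ratio = 16, N = 546):
  red-eyed long-winged: 546 × 9/16 = 307.125
  red-eyed dumpy-winged: 546 × 3/16 = 102.375
  sepia-eyed long-winged: 546 × 3/16 = 102.375
  sepia-eyed dumpy-winged: 546 × 1/16 = 34.125
χ² = Σ (O − E)² / E
  red-eyed long-winged: (303 − 307.125)² / 307.125 = 0.0554
  red-eyed dumpy-winged: (109 − 102.375)² / 102.375 = 0.4287
  sepia-eyed long-winged: (100 − 102.375)² / 102.375 = 0.0551
  sepia-eyed dumpy-winged: (34 − 34.125)² / 34.125 = 0.0005
χ² = 0.0554 + 0.4287 + 0.0551 + 0.0005 = 0.5397 ≈ 0.540

0.540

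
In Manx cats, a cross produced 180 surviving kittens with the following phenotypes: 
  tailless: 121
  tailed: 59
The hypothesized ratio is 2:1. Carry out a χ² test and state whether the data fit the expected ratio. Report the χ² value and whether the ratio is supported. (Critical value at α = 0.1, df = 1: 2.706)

0.025; consistent

The 2:1 ratio has 3 parts, so with N = 180 the expected counts are:
  tailless: 180 × 2/3 = 120
  tailed: 180 × 1/3 = 60
χ² = Σ (O − E)² / E
  tailless: (121 − 120)² / 120 = 0.0083
  tailed: (59 − 60)² / 60 = 0.0167
χ² = 0.0083 + 0.0167 = 0.025
Degrees of freedom = 2 − 1 = 1; critical value at α = 0.1 is 2.706.
Since 0.025 < 2.706, we fail to reject the null hypothesis — the data are consistent with the 2:1 ratio.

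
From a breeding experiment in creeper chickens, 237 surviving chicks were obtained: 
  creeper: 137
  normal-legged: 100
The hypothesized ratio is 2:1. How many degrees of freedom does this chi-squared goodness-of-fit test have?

1

A goodness-of-fit test with 2 phenotype classes has df = 2 − 1 = 1.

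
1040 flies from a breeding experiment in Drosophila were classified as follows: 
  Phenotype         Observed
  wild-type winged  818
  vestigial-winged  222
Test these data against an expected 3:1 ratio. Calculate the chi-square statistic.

Under the 3:1 hypothesis (Σ ratio = 4, N = 1040):
  wild-type winged: 1040 × 3/4 = 780
  vestigial-winged: 1040 × 1/4 = 260
χ² = Σ (O − E)² / E
  wild-type winged: (818 − 780)² / 780 = 1.8513
  vestigial-winged: (222 − 260)² / 260 = 5.5538
χ² = 1.8513 + 5.5538 = 7.4051 ≈ 7.405

7.405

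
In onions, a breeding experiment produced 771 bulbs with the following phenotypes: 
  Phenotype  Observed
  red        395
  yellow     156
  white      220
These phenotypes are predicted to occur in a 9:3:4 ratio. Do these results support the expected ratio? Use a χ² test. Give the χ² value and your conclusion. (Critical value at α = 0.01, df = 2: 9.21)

The 9:3:4 ratio has 16 parts, so with N = 771 the expected counts are:
  red: 771 × 9/16 = 433.6875
  yellow: 771 × 3/16 = 144.5625
  white: 771 × 4/16 = 192.75
χ² = Σ (O − E)² / E
  red: (395 − 433.6875)² / 433.6875 = 3.4512
  yellow: (156 − 144.5625)² / 144.5625 = 0.9049
  white: (220 − 192.75)² / 192.75 = 3.8525
χ² = 3.4512 + 0.9049 + 3.8525 = 8.2086 ≈ 8.209
Degrees of freedom = 3 − 1 = 2; critical value at α = 0.01 is 9.21.
Since 8.209 < 9.21, we fail to reject the null hypothesis — the data are consistent with the 9:3:4 ratio.

8.209; consistent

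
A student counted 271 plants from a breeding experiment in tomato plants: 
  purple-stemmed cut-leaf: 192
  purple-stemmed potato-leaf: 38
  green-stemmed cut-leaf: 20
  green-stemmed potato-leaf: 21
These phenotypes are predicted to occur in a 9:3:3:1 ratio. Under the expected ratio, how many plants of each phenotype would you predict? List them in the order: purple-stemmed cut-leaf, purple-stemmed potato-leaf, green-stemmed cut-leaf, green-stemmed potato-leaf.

Under the 9:3:3:1 hypothesis (Σ ratio = 16, N = 271):
  purple-stemmed cut-leaf: 271 × 9/16 = 152.4375
  purple-stemmed potato-leaf: 271 × 3/16 = 50.8125
  green-stemmed cut-leaf: 271 × 3/16 = 50.8125
  green-stemmed potato-leaf: 271 × 1/16 = 16.9375

152.4375, 50.8125, 50.8125, 16.9375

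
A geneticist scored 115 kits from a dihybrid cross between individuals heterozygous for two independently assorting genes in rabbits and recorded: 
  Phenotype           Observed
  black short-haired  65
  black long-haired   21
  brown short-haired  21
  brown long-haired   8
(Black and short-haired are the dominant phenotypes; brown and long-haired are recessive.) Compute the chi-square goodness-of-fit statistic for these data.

0.123

A dihybrid F₂ with independent assortment and complete dominance at both loci gives a 9:3:3:1 phenotypic ratio.
Total ratio parts = 16. Expected numbers out of 115:
  black short-haired: 115 × 9/16 = 64.6875
  black long-haired: 115 × 3/16 = 21.5625
  brown short-haired: 115 × 3/16 = 21.5625
  brown long-haired: 115 × 1/16 = 7.1875
χ² = Σ (O − E)² / E
  black short-haired: (65 − 64.6875)² / 64.6875 = 0.0015
  black long-haired: (21 − 21.5625)² / 21.5625 = 0.0147
  brown short-haired: (21 − 21.5625)² / 21.5625 = 0.0147
  brown long-haired: (8 − 7.1875)² / 7.1875 = 0.0918
χ² = 0.0015 + 0.0147 + 0.0147 + 0.0918 = 0.1227 ≈ 0.123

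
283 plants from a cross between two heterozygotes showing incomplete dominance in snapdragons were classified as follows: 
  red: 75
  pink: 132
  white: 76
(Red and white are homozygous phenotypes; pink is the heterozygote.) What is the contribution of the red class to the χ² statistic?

With incomplete dominance, a heterozygote × heterozygote cross gives a 1:2:1 phenotypic ratio.
The 1:2:1 ratio has 4 parts, so with N = 283 the expected counts are:
  red: 283 × 1/4 = 70.75
  pink: 283 × 2/4 = 141.5
  white: 283 × 1/4 = 70.75
Contribution of red: (75 − 70.75)² / 70.75 = 0.2553

0.255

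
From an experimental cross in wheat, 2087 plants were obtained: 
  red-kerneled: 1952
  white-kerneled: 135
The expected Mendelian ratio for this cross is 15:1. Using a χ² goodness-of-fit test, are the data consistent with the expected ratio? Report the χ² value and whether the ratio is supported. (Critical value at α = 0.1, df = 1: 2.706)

0.170; consistent

Expected counts for N = 2087 under a 15:1 ratio (total parts = 16):
  red-kerneled: 2087 × 15/16 = 1956.5625
  white-kerneled: 2087 × 1/16 = 130.4375
χ² = Σ (O − E)² / E
  red-kerneled: (1952 − 1956.5625)² / 1956.5625 = 0.0106
  white-kerneled: (135 − 130.4375)² / 130.4375 = 0.1596
χ² = 0.0106 + 0.1596 = 0.1702 ≈ 0.170
Degrees of freedom = 2 − 1 = 1; critical value at α = 0.1 is 2.706.
Since 0.170 < 2.706, we fail to reject the null hypothesis — the data are consistent with the 15:1 ratio.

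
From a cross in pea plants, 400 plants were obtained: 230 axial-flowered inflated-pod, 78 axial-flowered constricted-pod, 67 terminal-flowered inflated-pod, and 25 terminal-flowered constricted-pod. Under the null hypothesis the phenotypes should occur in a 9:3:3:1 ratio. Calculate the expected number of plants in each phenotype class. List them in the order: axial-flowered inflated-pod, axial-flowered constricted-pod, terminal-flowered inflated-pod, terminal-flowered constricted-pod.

Expected counts for N = 400 under a 9:3:3:1 ratio (total parts = 16):
  axial-flowered inflated-pod: 400 × 9/16 = 225
  axial-flowered constricted-pod: 400 × 3/16 = 75
  terminal-flowered inflated-pod: 400 × 3/16 = 75
  terminal-flowered constricted-pod: 400 × 1/16 = 25

225, 75, 75, 25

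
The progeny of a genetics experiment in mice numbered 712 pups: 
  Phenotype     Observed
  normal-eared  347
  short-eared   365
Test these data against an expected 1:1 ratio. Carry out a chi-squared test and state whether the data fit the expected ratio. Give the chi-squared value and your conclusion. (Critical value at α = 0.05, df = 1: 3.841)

The 1:1 ratio has 2 parts, so with N = 712 the expected counts are:
  normal-eared: 712 × 1/2 = 356
  short-eared: 712 × 1/2 = 356
χ² = Σ (O − E)² / E
  normal-eared: (347 − 356)² / 356 = 0.2275
  short-eared: (365 − 356)² / 356 = 0.2275
χ² = 0.2275 + 0.2275 = 0.455
Degrees of freedom = 2 − 1 = 1; critical value at α = 0.05 is 3.841.
Since 0.455 < 3.841, we fail to reject the null hypothesis — the data are consistent with the 1:1 ratio.

0.455; consistent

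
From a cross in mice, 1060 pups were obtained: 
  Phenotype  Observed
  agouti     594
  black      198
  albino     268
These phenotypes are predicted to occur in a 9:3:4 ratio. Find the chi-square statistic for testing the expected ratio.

0.045

Under the 9:3:4 hypothesis (Σ ratio = 16, N = 1060):
  agouti: 1060 × 9/16 = 596.25
  black: 1060 × 3/16 = 198.75
  albino: 1060 × 4/16 = 265
χ² = Σ (O − E)² / E
  agouti: (594 − 596.25)² / 596.25 = 0.0085
  black: (198 − 198.75)² / 198.75 = 0.0028
  albino: (268 − 265)² / 265 = 0.0340
χ² = 0.0085 + 0.0028 + 0.0340 = 0.0453 ≈ 0.045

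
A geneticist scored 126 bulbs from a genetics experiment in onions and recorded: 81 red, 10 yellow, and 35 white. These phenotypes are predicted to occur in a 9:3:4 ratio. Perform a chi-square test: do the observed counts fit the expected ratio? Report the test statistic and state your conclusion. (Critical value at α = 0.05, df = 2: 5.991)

9.693; not consistent

Under the 9:3:4 hypothesis (Σ ratio = 16, N = 126):
  red: 126 × 9/16 = 70.875
  yellow: 126 × 3/16 = 23.625
  white: 126 × 4/16 = 31.5
χ² = Σ (O − E)² / E
  red: (81 − 70.875)² / 70.875 = 1.4464
  yellow: (10 − 23.625)² / 23.625 = 7.8578
  white: (35 − 31.5)² / 31.5 = 0.3889
χ² = 1.4464 + 7.8578 + 0.3889 = 9.6931 ≈ 9.693
Degrees of freedom = 3 − 1 = 2; critical value at α = 0.05 is 5.991.
Since 9.693 > 5.991, we reject the null hypothesis — the data do not fit the 9:3:4 ratio.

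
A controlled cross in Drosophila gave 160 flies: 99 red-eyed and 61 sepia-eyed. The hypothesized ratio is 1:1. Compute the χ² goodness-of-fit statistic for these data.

9.025

Under the 1:1 hypothesis (Σ ratio = 2, N = 160):
  red-eyed: 160 × 1/2 = 80
  sepia-eyed: 160 × 1/2 = 80
χ² = Σ (O − E)² / E
  red-eyed: (99 − 80)² / 80 = 4.5125
  sepia-eyed: (61 − 80)² / 80 = 4.5125
χ² = 4.5125 + 4.5125 = 9.025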